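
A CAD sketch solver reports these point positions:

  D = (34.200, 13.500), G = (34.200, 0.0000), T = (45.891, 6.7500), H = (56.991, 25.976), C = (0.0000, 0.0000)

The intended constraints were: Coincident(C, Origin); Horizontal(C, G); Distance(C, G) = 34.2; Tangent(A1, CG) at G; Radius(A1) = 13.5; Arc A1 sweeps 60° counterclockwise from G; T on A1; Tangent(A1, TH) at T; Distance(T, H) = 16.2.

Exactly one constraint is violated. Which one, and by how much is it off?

Distance(T, H) = 16.2 — off by 6.00.

C = (0.00, 0.00) ✓; C.y = 0.00, G.y = 0.00 ✓; |CG| = 34.20 ✓; ∠(DG, GC) = 90.00° ✓; |DG| = 13.50 ✓; bearing(D→T) − bearing(D→G) = 60.00° ✓; |DT| = 13.50 ✓; ∠(DT, TH) = 90.00° ✓; |TH| = 22.20 ✗.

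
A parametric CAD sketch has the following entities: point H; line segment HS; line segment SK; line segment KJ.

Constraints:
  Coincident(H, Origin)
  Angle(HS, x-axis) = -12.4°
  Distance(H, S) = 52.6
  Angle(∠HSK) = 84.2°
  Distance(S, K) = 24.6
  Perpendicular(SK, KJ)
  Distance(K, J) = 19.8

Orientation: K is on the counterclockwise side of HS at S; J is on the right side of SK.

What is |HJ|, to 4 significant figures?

74.66

H is at the origin; HS runs at -12.4° with length 52.6, so S = 52.6·(cos -12.4°, sin -12.4°) = (51.37, -11.30). ∠HSK = 84.2°, so SK runs at -12.4° + (180° − 84.2°) = 83.40° from the x-axis; with |SK| = 24.6, K = S + 24.6·(cos 83.40°, sin 83.40°) = (54.20, 13.14). The perpendicularity gives KJ at right angles to SK; with |KJ| = 19.8 on the right of SK, J = K + 19.8·(0.9934, -0.1149) = (73.87, 10.87). Then |HJ| = |J − H| = 74.66.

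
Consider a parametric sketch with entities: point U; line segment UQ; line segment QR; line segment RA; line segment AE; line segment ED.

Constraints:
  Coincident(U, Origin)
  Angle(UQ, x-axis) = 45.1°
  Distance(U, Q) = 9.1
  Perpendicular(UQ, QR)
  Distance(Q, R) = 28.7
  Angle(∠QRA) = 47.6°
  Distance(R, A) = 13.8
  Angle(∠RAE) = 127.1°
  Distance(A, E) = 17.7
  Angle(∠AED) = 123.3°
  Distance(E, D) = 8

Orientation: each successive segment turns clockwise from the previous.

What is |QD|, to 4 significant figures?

2.484

U is at the origin; UQ runs at 45.1° with length 9.1, so Q = (6.423, 6.446). The perpendicularity gives QR at right angles to UQ, so QR runs at -44.90°; with |QR| = 28.7, R = (26.75, -13.81). ∠QRA = 47.6° gives RA at -177.3° from the x-axis; with |RA| = 13.8, A = (12.97, -14.46). ∠RAE = 127.1° gives AE at 129.8° from the x-axis; with |AE| = 17.7, E = (1.638, -0.8641). ∠AED = 123.3° gives ED at 73.10° from the x-axis; with |ED| = 8.0, D = (3.964, 6.790). Then |QD| = |D − Q| = 2.484.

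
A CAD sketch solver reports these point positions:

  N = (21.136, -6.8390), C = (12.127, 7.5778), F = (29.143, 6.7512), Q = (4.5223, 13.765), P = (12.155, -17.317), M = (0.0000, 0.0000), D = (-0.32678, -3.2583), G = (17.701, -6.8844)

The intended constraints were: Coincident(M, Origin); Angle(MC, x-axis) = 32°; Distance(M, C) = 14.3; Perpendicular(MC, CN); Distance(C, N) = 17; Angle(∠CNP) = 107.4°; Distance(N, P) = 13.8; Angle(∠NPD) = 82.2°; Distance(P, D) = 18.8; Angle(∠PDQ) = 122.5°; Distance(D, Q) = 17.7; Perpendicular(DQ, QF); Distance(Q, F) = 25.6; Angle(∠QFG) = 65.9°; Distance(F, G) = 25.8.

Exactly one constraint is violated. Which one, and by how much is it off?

Distance(F, G) = 25.8 — off by 8.00.

M = (0.00, 0.00) ✓; MC at 32.00° ✓; |MC| = 14.30 ✓; ∠(MC, CN) = 90.00° ✓; |CN| = 17.00 ✓; ∠CNP = 107.4° ✓; |NP| = 13.80 ✓; ∠NPD = 82.20° ✓; |PD| = 18.80 ✓; ∠PDQ = 122.5° ✓; |DQ| = 17.70 ✓; ∠(DQ, QF) = 90.00° ✓; |QF| = 25.60 ✓; ∠QFG = 65.90° ✓; |FG| = 17.80 ✗.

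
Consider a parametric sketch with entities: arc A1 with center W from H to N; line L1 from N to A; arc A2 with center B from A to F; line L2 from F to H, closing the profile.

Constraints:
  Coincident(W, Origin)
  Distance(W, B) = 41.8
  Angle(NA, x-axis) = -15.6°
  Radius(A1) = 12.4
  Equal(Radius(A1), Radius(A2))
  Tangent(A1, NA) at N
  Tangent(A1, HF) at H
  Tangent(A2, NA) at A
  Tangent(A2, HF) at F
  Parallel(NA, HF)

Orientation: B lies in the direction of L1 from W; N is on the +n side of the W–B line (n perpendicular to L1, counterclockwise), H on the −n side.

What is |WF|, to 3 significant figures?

43.6

The slot axis is L1's direction at -15.6°, so u = (cos -15.6°, sin -15.6°) = (0.963, -0.269) and n = (−sin -15.6°, cos -15.6°) = (0.269, 0.963). W is at the origin and B lies 41.8 along u from W, so B = 41.8·u = (40.3, -11.2). Tangency of A1 to both parallel lines with radius 12.4 puts N and H at W ± 12.4·n: N = (3.33, 11.9), H = (-3.33, -11.9). Equal radii place A and F the same way about B: A = B + 12.4·n = (43.6, 0.702), F = B − 12.4·n = (36.9, -23.2). Then |WF| = |F − W| = 43.6.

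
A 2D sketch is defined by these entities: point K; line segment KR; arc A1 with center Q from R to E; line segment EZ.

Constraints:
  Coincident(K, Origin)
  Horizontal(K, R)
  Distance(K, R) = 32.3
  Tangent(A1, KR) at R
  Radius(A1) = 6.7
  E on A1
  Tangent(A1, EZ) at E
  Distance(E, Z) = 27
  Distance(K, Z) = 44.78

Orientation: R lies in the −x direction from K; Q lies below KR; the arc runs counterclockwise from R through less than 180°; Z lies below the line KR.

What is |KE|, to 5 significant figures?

39.612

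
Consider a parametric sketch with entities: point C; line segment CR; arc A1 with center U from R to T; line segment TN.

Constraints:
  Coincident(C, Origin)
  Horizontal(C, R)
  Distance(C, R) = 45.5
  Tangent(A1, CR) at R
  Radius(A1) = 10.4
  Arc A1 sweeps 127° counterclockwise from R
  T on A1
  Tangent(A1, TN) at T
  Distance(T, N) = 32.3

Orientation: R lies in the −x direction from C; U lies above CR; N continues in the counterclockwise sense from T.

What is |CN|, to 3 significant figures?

70.8

C is at the origin; CR is horizontal with |CR| = 45.5 and R on the −x side, so R = (-45.5, 0.00). Tangency of A1 to CR means the radius UR is perpendicular to CR, so U = R + (0, 10.4) = (-45.5, 10.4). On A1, R sits at bearing -90° from U; a 127° counterclockwise sweep puts T at bearing 37°, so T = U + 10.4·(cos 37°, sin 37°) = (-37.2, 16.7). Since A1 is tangent to TN there, UT ⟂ TN, so TN runs along (−sin 37°, cos 37°); with |TN| = 32.3, N = (-56.6, 42.5). Then |CN| = |N − C| = 70.8.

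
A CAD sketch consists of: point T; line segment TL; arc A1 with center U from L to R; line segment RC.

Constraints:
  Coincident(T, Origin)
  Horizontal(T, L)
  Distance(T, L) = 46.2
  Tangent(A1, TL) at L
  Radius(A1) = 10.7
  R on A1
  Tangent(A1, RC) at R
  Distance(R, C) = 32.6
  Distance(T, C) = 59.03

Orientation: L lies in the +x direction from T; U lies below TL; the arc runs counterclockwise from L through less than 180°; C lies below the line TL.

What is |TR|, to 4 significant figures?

37.48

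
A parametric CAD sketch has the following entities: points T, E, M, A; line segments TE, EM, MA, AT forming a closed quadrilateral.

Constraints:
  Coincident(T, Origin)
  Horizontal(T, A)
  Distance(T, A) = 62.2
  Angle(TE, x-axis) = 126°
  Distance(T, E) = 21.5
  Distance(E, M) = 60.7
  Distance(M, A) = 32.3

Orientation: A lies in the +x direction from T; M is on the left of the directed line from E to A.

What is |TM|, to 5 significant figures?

55.005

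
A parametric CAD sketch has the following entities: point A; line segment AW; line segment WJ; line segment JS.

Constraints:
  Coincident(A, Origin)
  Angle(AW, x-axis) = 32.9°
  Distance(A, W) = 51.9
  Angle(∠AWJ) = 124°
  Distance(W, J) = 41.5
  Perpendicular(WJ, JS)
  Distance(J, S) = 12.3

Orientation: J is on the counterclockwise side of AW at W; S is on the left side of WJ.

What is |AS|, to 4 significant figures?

76.93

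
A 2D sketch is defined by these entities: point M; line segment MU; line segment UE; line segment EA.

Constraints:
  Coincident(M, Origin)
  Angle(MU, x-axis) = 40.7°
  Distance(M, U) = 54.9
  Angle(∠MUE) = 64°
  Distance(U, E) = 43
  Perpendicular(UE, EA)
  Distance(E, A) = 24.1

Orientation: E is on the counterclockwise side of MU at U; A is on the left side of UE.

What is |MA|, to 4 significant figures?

31.56

∠MUE = 64.0°, so UE runs at 40.7° + (180° − 64.0°) = 156.7° from the x-axis; with |UE| = 43.0, E = U + 43.0·(cos 156.7°, sin 156.7°) = (2.128, 52.81). The perpendicularity gives EA at right angles to UE; with |EA| = 24.1 on the left of UE, A = E + 24.1·(-0.3955, -0.9184) = (-7.404, 30.67). Then |MA| = |A − M| = 31.56.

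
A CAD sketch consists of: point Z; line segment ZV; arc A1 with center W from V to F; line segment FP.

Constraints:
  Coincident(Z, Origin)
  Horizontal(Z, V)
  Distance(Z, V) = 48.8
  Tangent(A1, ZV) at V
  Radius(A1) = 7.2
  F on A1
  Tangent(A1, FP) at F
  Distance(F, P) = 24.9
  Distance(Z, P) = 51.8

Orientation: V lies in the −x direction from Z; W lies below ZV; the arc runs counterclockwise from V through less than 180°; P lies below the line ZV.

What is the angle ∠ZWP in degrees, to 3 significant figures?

80.5°

Checks: |WF| = 7.200 ✓; ∠(WF, FP) = 90.00° ✓; |FP| = 24.90 ✓; |ZP| = 51.80 ✓.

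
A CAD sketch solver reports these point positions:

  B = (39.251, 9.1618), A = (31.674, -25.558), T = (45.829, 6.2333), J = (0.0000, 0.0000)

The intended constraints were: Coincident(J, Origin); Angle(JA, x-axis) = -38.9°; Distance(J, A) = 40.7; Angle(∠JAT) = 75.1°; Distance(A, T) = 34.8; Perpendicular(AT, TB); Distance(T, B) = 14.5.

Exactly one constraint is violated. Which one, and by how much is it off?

Distance(T, B) = 14.5 — off by 7.30.

J = (0.00, 0.00) ✓; JA at -38.90° ✓; |JA| = 40.70 ✓; ∠JAT = 75.10° ✓; |AT| = 34.80 ✓; ∠(AT, TB) = 90.00° ✓; |TB| = 7.200 ✗.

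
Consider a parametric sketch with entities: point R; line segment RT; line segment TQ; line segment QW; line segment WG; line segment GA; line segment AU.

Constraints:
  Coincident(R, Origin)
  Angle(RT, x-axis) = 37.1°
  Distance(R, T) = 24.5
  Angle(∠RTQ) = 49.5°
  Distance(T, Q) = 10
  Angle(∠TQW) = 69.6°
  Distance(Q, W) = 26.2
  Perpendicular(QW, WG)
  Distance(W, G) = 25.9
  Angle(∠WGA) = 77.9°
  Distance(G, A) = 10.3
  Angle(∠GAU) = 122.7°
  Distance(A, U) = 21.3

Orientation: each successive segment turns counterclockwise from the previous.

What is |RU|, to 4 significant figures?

17.22

R is at the origin; RT runs at 37.1° with length 24.5, so T = (19.54, 14.78). ∠RTQ = 49.5° gives TQ at 167.6° from the x-axis; with |TQ| = 10.0, Q = (9.774, 16.93). ∠TQW = 69.6° gives QW at -82.00° from the x-axis; with |QW| = 26.2, W = (13.42, -9.019). QW is perpendicular to WG, so WG runs at 8.000°; with |WG| = 25.9, G = (39.07, -5.414). ∠WGA = 77.9° gives GA at 110.1° from the x-axis; with |GA| = 10.3, A = (35.53, 4.258). ∠GAU = 122.7° gives AU at 167.4° from the x-axis; with |AU| = 21.3, U = (14.74, 8.905). Then |RU| = |U − R| = 17.22.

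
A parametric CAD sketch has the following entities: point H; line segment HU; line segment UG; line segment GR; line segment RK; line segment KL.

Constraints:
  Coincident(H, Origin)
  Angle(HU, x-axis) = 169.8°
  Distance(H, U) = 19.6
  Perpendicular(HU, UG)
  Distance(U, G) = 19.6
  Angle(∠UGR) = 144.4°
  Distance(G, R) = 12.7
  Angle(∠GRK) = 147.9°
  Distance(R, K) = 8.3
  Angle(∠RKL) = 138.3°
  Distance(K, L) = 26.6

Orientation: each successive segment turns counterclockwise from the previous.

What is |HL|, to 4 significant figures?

31.79

H is at the origin; HU runs at 169.8° with length 19.6, so U = (-19.29, 3.471). The perpendicularity gives UG at right angles to HU, so UG runs at -100.2°; with |UG| = 19.6, G = (-22.76, -15.82). ∠UGR = 144.4° gives GR at -64.60° from the x-axis; with |GR| = 12.7, R = (-17.31, -27.29). ∠GRK = 147.9° gives RK at -32.50° from the x-axis; with |RK| = 8.3, K = (-10.31, -31.75). ∠RKL = 138.3° gives KL at 9.200° from the x-axis; with |KL| = 26.6, L = (15.94, -27.50). Then |HL| = |L − H| = 31.79.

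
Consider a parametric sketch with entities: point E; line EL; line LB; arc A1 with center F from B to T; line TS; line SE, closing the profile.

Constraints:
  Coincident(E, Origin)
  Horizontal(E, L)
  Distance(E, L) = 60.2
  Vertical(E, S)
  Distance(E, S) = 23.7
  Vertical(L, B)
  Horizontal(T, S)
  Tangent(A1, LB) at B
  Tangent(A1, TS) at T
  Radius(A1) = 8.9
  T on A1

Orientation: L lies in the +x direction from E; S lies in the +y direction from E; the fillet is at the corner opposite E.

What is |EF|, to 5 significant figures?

53.392

E is at the origin; EL is horizontal with |EL| = 60.2 and L on the +x side, so L = (60.200, 0.0000). ES is vertical with |ES| = 23.7 and S on the +y side, so S = (0.0000, 23.700). The virtual corner opposite E is at (60.200, 23.700). Tangency of A1 to LB means the radius FB is perpendicular to LB and the tangent condition forces FT to be normal to TS, with radius 8.9, so the center F sits 8.9 in from both sides at F = (51.300, 14.800). Then |EF| = |F − E| = 53.392.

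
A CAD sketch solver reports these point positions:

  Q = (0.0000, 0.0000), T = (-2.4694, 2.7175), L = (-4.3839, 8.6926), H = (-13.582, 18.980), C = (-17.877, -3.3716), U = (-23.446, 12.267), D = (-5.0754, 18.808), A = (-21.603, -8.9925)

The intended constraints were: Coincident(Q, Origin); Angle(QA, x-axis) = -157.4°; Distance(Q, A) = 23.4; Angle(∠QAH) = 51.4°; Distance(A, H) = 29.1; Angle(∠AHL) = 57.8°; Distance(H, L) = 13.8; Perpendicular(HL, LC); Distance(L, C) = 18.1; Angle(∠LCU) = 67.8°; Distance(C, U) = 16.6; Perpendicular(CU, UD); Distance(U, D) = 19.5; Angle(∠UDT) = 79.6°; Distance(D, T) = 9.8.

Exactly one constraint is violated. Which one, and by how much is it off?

Distance(D, T) = 9.8 — off by 6.50.

Q = (0.00, 0.00) ✓; QA at -157.4° ✓; |QA| = 23.40 ✓; ∠QAH = 51.40° ✓; |AH| = 29.10 ✓; ∠AHL = 57.80° ✓; |HL| = 13.80 ✓; ∠(HL, LC) = 90.00° ✓; |LC| = 18.10 ✓; ∠LCU = 67.80° ✓; |CU| = 16.60 ✓; ∠(CU, UD) = 90.00° ✓; |UD| = 19.50 ✓; ∠UDT = 79.60° ✓; |DT| = 16.30 ✗.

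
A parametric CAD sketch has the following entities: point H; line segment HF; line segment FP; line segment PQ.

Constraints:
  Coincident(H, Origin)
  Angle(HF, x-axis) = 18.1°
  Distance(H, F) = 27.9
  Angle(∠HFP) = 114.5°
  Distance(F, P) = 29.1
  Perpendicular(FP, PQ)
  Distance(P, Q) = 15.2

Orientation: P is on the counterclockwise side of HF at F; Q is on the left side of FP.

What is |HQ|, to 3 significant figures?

41.9

H is at the origin; HF runs at 18.1° with length 27.9, so F = 27.9·(cos 18.1°, sin 18.1°) = (26.5, 8.67). ∠HFP = 114.5°, so FP runs at 18.1° + (180° − 114.5°) = 83.6° from the x-axis; with |FP| = 29.1, P = F + 29.1·(cos 83.6°, sin 83.6°) = (29.8, 37.6). FP ⟂ PQ; with |PQ| = 15.2 on the left of FP, Q = P + 15.2·(-0.994, 0.111) = (14.7, 39.3). Then |HQ| = |Q − H| = 41.9.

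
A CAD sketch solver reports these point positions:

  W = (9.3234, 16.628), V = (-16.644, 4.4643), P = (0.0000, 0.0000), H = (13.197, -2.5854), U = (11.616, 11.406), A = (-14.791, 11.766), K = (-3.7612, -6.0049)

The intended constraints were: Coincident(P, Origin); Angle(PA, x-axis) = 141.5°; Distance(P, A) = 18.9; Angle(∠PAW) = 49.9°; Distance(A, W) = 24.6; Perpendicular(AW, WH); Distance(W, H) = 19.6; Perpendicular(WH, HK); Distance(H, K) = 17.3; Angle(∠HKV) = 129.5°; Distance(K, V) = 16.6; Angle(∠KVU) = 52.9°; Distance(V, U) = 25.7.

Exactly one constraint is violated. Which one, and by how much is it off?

Distance(V, U) = 25.7 — off by 3.40.

P = (0.00, 0.00) ✓; PA at 141.5° ✓; |PA| = 18.90 ✓; ∠PAW = 49.90° ✓; |AW| = 24.60 ✓; ∠(AW, WH) = 90.00° ✓; |WH| = 19.60 ✓; ∠(WH, HK) = 90.00° ✓; |HK| = 17.30 ✓; ∠HKV = 129.5° ✓; |KV| = 16.60 ✓; ∠KVU = 52.90° ✓; |VU| = 29.10 ✗.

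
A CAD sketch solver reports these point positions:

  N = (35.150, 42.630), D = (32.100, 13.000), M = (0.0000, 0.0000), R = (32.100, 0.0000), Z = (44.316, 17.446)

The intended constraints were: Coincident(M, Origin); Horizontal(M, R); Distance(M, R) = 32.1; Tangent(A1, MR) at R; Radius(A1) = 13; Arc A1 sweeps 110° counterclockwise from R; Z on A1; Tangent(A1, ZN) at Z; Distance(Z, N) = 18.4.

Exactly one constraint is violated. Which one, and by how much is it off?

Distance(Z, N) = 18.4 — off by 8.40.

M = (0.00, 0.00) ✓; M.y = 0.00, R.y = 0.00 ✓; |MR| = 32.10 ✓; ∠(DR, RM) = 90.00° ✓; |DR| = 13.00 ✓; bearing(D→Z) − bearing(D→R) = 110.0° ✓; |DZ| = 13.00 ✓; ∠(DZ, ZN) = 90.00° ✓; |ZN| = 26.80 ✗.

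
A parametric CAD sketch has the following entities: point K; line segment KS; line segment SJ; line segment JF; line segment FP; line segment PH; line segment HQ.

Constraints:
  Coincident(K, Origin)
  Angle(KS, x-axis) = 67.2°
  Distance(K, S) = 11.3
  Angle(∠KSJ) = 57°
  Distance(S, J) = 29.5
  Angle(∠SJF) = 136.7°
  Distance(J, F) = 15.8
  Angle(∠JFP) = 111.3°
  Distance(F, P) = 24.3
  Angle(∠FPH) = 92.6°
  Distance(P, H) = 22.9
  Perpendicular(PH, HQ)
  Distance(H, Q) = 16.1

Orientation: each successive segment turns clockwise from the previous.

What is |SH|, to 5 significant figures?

27.741

K is at the origin; KS runs at 67.2° with length 11.3, so S = (4.3789, 10.417). ∠KSJ = 57.0° gives SJ at -55.800° from the x-axis; with |SJ| = 29.5, J = (20.960, -13.982). ∠SJF = 136.7° gives JF at -99.100° from the x-axis; with |JF| = 15.8, F = (18.461, -29.583). ∠JFP = 111.3° gives FP at -167.80° from the x-axis; with |FP| = 24.3, P = (-5.2897, -34.718). ∠FPH = 92.6° gives PH at 104.80° from the x-axis; with |PH| = 22.9, H = (-11.139, -12.578). Then |SH| = |H − S| = 27.741.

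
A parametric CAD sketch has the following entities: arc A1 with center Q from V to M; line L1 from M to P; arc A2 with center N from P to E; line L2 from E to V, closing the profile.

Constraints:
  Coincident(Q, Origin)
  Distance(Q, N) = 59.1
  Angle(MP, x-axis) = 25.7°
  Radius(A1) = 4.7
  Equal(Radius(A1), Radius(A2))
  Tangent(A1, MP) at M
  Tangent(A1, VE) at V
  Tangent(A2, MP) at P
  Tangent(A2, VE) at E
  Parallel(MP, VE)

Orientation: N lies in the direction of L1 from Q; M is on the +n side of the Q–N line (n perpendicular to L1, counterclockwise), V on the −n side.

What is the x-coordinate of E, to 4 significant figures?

55.29

The slot axis is L1's direction at 25.7°, so u = (cos 25.7°, sin 25.7°) = (0.9011, 0.4337) and n = (−sin 25.7°, cos 25.7°) = (-0.4337, 0.9011). Q is at the origin and N lies 59.1 along u from Q, so N = 59.1·u = (53.25, 25.63). Tangency of A1 to both parallel lines with radius 4.7 puts M and V at Q ± 4.7·n: M = (-2.038, 4.235), V = (2.038, -4.235). Equal radii place P and E the same way about N: P = N + 4.7·n = (51.22, 29.86), E = N − 4.7·n = (55.29, 21.39). So E.x = 55.29.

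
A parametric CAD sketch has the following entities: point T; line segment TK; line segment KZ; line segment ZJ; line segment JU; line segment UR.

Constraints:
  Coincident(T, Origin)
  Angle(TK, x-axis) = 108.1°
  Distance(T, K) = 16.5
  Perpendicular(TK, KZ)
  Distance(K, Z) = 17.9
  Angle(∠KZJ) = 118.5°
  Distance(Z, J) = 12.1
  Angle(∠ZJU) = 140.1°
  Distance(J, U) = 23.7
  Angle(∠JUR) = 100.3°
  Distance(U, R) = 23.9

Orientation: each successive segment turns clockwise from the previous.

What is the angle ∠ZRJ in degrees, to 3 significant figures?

17.1°

T is at the origin; TK runs at 108.1° with length 16.5, so K = (-5.13, 15.7). The perpendicularity gives KZ at right angles to TK, so KZ runs at 18.1°; with |KZ| = 17.9, Z = (11.9, 21.2). ∠KZJ = 118.5° gives ZJ at -43.4° from the x-axis; with |ZJ| = 12.1, J = (20.7, 12.9). ∠ZJU = 140.1° gives JU at -83.3° from the x-axis; with |JU| = 23.7, U = (23.4, -10.6). ∠JUR = 100.3° gives UR at -163° from the x-axis; with |UR| = 23.9, R = (0.589, -17.6). Then cos ∠ZRJ = RZ·RJ / (|RZ||RJ|), giving 17.1°.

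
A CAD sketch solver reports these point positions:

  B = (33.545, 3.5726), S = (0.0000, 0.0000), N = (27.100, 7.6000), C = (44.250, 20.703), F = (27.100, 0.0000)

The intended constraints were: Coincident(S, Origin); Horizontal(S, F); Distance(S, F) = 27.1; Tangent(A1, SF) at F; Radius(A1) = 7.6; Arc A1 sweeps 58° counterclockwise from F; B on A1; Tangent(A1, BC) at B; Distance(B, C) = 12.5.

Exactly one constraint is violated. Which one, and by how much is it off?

Distance(B, C) = 12.5 — off by 7.70.

S = (0.00, 0.00) ✓; S.y = 0.00, F.y = 0.00 ✓; |SF| = 27.10 ✓; ∠(NF, FS) = 90.00° ✓; |NF| = 7.600 ✓; bearing(N→B) − bearing(N→F) = 58.00° ✓; |NB| = 7.600 ✓; ∠(NB, BC) = 90.00° ✓; |BC| = 20.20 ✗.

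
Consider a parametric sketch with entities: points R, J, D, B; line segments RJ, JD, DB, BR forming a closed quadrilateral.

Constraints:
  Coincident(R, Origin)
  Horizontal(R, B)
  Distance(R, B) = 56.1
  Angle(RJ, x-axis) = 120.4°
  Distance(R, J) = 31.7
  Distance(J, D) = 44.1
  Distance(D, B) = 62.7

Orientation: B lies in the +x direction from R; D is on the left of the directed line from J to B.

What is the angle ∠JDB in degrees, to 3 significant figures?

90.8°

Checks: |RB| = 56.10 ✓; |RJ| = 31.70 ✓; |JD| = 44.10 ✓; |DB| = 62.70 ✓.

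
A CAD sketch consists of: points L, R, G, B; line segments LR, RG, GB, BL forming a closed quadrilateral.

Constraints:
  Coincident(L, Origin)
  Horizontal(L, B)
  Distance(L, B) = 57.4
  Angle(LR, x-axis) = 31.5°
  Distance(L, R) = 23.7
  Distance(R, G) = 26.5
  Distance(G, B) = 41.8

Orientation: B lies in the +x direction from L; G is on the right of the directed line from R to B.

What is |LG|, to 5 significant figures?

22.839

L is at the origin; L and B share the same y with |LB| = 57.4 and B in +x, so B = (57.4, 0). LR runs at 31.5° with |LR| = 23.7, so R = (20.208, 12.383). G is determined by |RG| = 26.5 and |GB| = 41.8 together: it lies at the intersection of circle(R, 26.5) and circle(B, 41.8). With |RB| = 39.200, the foot of the radical line on RB is 6.2708 from R and the perpendicular offset is √(26.5² − 6.2708²) = 25.747. Taking the right-of-RB solution: G = (18.024, -14.027).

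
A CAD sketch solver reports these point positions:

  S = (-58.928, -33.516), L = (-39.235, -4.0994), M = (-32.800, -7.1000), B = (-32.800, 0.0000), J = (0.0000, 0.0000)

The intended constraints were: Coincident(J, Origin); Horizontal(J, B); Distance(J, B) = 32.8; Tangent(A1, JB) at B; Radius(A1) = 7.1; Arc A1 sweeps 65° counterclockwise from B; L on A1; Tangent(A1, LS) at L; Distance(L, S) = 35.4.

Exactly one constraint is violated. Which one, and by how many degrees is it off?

Tangent(A1, LS) at L — off by 8.80°.

J = (0.00, 0.00) ✓; J.y = 0.00, B.y = 0.00 ✓; |JB| = 32.80 ✓; ∠(MB, BJ) = 90.00° ✓; |MB| = 7.100 ✓; bearing(M→L) − bearing(M→B) = 65.00° ✓; |ML| = 7.100 ✓; ∠(ML, LS) = 98.80° ✗; |LS| = 35.40 ✓.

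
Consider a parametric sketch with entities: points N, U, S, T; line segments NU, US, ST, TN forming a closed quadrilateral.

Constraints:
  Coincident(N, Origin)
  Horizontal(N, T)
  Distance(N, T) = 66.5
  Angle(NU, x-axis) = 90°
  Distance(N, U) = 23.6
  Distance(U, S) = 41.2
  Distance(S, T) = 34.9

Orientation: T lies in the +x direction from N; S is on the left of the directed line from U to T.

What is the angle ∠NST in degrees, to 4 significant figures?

106.2°

Checks: |US| = 41.20 ✓; |ST| = 34.90 ✓.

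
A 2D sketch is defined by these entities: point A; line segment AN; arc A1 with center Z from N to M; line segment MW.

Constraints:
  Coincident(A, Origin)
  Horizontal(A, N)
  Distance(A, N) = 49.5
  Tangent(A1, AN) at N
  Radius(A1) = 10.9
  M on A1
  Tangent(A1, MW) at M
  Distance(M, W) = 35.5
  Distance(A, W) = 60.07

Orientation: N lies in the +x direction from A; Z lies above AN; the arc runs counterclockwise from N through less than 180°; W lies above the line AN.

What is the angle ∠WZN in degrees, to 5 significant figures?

162.40°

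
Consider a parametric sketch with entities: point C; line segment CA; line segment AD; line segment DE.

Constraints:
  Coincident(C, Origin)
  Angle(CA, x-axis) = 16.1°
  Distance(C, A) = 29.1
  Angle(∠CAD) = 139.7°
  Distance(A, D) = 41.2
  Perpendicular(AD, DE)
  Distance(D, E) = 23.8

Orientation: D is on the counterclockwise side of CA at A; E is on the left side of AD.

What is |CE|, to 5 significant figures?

63.589

∠CAD = 139.7°, so AD runs at 16.1° + (180° − 139.7°) = 56.400° from the x-axis; with |AD| = 41.2, D = A + 41.2·(cos 56.400°, sin 56.400°) = (50.758, 42.386). AD ⟂ DE; with |DE| = 23.8 on the left of AD, E = D + 23.8·(-0.83292, 0.55339) = (30.935, 55.557). Then |CE| = |E − C| = 63.589.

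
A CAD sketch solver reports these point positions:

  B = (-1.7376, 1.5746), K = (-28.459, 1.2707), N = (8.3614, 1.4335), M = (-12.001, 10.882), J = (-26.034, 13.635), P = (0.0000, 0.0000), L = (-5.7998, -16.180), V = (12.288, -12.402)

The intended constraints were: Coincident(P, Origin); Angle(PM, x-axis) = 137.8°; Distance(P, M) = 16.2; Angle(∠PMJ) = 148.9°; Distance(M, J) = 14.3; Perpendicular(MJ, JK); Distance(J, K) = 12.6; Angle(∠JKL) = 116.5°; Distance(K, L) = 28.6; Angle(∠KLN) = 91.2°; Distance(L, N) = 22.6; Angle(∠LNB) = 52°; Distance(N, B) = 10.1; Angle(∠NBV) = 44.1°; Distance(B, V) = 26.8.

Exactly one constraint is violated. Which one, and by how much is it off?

Distance(B, V) = 26.8 — off by 7.00.

P = (0.00, 0.00) ✓; PM at 137.8° ✓; |PM| = 16.20 ✓; ∠PMJ = 148.9° ✓; |MJ| = 14.30 ✓; ∠(MJ, JK) = 90.00° ✓; |JK| = 12.60 ✓; ∠JKL = 116.5° ✓; |KL| = 28.60 ✓; ∠KLN = 91.20° ✓; |LN| = 22.60 ✓; ∠LNB = 52.00° ✓; |NB| = 10.10 ✓; ∠NBV = 44.10° ✓; |BV| = 19.80 ✗.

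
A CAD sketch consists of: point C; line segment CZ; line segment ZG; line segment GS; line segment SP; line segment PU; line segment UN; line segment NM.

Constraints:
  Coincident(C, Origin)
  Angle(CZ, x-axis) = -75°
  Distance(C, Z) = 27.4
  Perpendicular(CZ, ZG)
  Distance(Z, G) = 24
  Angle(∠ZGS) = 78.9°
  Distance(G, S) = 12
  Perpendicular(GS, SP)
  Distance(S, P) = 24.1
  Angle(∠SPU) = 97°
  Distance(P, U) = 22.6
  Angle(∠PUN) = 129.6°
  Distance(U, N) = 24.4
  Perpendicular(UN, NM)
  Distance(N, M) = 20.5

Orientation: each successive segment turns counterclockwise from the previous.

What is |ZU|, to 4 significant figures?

15.41

GS ⟂ SP, so SP runs at -153.9°; with |SP| = 24.1, P = (3.352, -20.08). ∠SPU = 97.0° gives PU at -70.90° from the x-axis; with |PU| = 22.6, U = (10.75, -41.44). Then |ZU| = |U − Z| = 15.41.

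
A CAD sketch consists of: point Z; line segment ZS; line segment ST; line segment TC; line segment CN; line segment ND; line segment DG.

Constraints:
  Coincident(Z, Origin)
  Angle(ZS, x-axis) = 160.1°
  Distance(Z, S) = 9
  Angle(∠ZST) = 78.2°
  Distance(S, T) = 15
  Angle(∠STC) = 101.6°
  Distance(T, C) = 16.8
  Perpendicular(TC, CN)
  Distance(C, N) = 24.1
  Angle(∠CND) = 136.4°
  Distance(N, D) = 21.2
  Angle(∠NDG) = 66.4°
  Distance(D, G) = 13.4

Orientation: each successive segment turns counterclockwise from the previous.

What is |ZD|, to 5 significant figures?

25.080

The perpendicularity gives CN at right angles to TC, so CN runs at 70.300°; with |CN| = 24.1, N = (13.365, 5.2393). ∠CND = 136.4° gives ND at 113.90° from the x-axis; with |ND| = 21.2, D = (4.7756, 24.621). Then |ZD| = |D − Z| = 25.080.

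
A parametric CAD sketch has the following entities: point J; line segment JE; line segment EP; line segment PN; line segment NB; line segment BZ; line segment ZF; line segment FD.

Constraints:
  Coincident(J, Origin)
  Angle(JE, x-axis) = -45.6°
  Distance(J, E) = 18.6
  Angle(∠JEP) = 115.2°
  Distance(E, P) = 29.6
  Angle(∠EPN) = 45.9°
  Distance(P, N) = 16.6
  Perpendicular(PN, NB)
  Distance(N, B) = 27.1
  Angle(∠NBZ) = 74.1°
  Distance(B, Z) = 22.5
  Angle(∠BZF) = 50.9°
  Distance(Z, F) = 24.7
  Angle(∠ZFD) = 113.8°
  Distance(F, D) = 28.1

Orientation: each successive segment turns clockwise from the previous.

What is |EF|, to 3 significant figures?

15.5

∠NBZ = 74.1° gives BZ at -80.4° from the x-axis; with |BZ| = 22.5, Z = (23.8, -36.6). ∠BZF = 50.9° gives ZF at 150° from the x-axis; with |ZF| = 24.7, F = (2.26, -24.4). Then |EF| = |F − E| = 15.5.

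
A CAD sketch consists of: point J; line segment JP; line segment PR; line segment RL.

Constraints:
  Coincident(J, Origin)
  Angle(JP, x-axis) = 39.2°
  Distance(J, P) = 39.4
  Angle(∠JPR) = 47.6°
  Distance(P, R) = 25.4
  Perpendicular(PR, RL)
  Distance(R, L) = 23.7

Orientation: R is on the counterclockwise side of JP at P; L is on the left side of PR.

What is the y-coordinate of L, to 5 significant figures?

5.1667

J is at the origin; JP runs at 39.2° with length 39.4, so P = 39.4·(cos 39.2°, sin 39.2°) = (30.533, 24.902). ∠JPR = 47.6°, so PR runs at 39.2° + (180° − 47.6°) = 171.60° from the x-axis; with |PR| = 25.4, R = P + 25.4·(cos 171.60°, sin 171.60°) = (5.4053, 28.612). PR ⟂ RL; with |RL| = 23.7 on the left of PR, L = R + 23.7·(-0.14608, -0.98927) = (1.9431, 5.1667). So L.y = 5.1667.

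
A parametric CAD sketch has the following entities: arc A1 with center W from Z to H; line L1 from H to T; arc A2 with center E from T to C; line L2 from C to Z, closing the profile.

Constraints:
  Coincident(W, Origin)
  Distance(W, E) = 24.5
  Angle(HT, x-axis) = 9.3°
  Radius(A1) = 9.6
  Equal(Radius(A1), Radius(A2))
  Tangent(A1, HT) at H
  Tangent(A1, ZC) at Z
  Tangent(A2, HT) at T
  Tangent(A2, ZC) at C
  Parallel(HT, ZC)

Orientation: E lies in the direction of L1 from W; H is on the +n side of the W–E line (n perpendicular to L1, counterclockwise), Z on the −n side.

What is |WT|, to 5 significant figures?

26.314

Tangency of A1 to both parallel lines with radius 9.6 puts H and Z at W ± 9.6·n: H = (-1.5514, 9.4738), Z = (1.5514, -9.4738). Equal radii place T and C the same way about E: T = E + 9.6·n = (22.627, 13.433), C = E − 9.6·n = (25.729, -5.5145). Then |WT| = |T − W| = 26.314.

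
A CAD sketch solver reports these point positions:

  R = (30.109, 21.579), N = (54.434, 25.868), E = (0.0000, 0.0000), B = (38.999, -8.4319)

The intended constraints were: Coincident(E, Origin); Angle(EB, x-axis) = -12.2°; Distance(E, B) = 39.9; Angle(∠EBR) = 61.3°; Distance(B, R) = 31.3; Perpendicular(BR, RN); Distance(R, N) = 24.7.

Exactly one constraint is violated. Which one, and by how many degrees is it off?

Perpendicular(BR, RN) — off by 6.50°.

E = (0.00, 0.00) ✓; EB at -12.20° ✓; |EB| = 39.90 ✓; ∠EBR = 61.30° ✓; |BR| = 31.30 ✓; ∠(BR, RN) = 96.50° ✗; |RN| = 24.70 ✓.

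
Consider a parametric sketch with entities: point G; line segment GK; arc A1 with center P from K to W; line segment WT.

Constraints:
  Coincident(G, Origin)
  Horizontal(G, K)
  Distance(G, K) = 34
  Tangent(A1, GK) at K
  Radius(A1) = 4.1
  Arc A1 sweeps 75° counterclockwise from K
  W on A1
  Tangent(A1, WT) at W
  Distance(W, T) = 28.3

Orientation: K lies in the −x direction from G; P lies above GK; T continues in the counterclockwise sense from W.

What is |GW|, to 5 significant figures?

30.193

A1 meets GK tangentially, so PK is at right angles to GK, so P = K + (0, 4.1) = (-34.000, 4.1000). On A1, K sits at bearing -90° from P; a 75° counterclockwise sweep puts W at bearing -15°, so W = P + 4.1·(cos -15°, sin -15°) = (-30.040, 3.0388). Then |GW| = |W − G| = 30.193.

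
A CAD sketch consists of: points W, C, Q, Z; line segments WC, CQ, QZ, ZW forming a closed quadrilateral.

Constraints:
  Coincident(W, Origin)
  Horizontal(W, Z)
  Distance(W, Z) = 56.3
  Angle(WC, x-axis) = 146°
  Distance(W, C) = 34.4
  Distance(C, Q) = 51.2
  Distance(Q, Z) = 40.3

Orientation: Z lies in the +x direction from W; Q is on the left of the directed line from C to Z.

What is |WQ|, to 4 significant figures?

31.61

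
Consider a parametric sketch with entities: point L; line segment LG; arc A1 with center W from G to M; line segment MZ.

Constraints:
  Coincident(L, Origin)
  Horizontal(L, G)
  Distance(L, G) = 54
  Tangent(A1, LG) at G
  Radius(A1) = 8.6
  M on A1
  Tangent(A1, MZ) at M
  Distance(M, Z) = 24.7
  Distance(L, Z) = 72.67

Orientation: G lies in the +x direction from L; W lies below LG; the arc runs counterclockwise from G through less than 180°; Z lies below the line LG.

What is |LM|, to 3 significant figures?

50.0

L is at the origin; LG is horizontal with |LG| = 54.0 and G on the +x side, so G = (54.0, 0.00). Since A1 is tangent to LG there, WG ⟂ LG, so W = G + (0, -8.6) = (54.0, -8.60). Since WM ⟂ MZ (tangency), |WZ| = √(8.6² + 24.7²) = 26.2 regardless of where M sits on A1. So Z lies on both circle(L, 72.67) and circle(W, 26.2); the below-LG intersection is Z = (65.1, -32.3). M is the foot of the tangent from Z: M = (47.8, -14.6).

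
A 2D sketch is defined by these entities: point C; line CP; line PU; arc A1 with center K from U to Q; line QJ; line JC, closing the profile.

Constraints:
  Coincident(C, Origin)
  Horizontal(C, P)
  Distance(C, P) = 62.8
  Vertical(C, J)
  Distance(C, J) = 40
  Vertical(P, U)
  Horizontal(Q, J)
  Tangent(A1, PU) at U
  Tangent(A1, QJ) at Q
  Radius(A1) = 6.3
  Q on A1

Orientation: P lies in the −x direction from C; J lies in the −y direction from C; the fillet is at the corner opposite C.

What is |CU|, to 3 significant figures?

71.3

C is at the origin; CP is horizontal with |CP| = 62.8 and P on the −x side, so P = (-62.8, 0.00). CJ is vertical with |CJ| = 40.0 and J on the −y side, so J = (0.00, -40.0). The virtual corner opposite C is at (-62.8, -40.0). The tangent condition forces KU to be normal to PU and tangency of A1 to QJ means the radius KQ is perpendicular to QJ, with radius 6.3, so the center K sits 6.3 in from both sides at K = (-56.5, -33.7). That places the tangent points at U = (-62.8, -33.7) on PU and Q = (-56.5, -40.0) on QJ. Then |CU| = |U − C| = 71.3.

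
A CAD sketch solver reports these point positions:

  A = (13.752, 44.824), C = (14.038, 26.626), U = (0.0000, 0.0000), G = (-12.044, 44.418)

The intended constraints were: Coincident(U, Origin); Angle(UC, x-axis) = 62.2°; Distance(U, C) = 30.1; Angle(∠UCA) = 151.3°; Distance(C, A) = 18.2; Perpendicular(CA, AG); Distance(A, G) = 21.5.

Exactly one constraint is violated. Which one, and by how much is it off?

Distance(A, G) = 21.5 — off by 4.30.

U = (0.00, 0.00) ✓; UC at 62.20° ✓; |UC| = 30.10 ✓; ∠UCA = 151.3° ✓; |CA| = 18.20 ✓; ∠(CA, AG) = 90.00° ✓; |AG| = 25.80 ✗.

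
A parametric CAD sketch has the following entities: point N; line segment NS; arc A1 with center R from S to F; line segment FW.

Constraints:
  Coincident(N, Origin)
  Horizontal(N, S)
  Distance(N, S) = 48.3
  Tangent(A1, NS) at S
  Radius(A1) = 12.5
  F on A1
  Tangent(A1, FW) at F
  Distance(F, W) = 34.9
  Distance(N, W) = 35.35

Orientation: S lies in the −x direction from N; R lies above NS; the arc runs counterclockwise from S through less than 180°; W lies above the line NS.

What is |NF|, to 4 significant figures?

38.95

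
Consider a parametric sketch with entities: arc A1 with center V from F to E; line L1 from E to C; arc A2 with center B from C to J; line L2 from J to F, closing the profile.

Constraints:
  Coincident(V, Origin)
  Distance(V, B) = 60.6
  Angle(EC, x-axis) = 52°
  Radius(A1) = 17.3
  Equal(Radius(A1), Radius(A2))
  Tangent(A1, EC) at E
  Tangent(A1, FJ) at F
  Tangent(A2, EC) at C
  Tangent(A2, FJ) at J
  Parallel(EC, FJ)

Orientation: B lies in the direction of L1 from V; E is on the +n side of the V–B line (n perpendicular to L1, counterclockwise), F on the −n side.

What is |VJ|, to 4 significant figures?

63.02

The slot axis is L1's direction at 52.0°, so u = (cos 52.0°, sin 52.0°) = (0.6157, 0.7880) and n = (−sin 52.0°, cos 52.0°) = (-0.7880, 0.6157). V is at the origin and B lies 60.6 along u from V, so B = 60.6·u = (37.31, 47.75). Tangency of A1 to both parallel lines with radius 17.3 puts E and F at V ± 17.3·n: E = (-13.63, 10.65), F = (13.63, -10.65). Equal radii place C and J the same way about B: C = B + 17.3·n = (23.68, 58.40), J = B − 17.3·n = (50.94, 37.10). Then |VJ| = |J − V| = 63.02.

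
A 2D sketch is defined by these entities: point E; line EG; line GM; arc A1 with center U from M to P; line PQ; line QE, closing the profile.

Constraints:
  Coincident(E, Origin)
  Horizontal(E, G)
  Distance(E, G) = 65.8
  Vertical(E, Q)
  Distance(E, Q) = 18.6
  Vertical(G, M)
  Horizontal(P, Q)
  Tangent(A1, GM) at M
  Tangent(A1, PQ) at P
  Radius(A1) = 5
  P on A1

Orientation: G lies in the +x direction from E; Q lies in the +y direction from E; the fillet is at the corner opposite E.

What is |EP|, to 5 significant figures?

63.581

E is at the origin; E and G share the same y with |EG| = 65.8 and G on the +x side, so G = (65.800, 0.0000). EQ is vertical with |EQ| = 18.6 and Q on the +y side, so Q = (0.0000, 18.600). The virtual corner opposite E is at (65.800, 18.600). A1 meets GM tangentially, so UM is at right angles to GM and tangency of A1 to PQ means the radius UP is perpendicular to PQ, with radius 5.0, so the center U sits 5.0 in from both sides at U = (60.800, 13.600). That places the tangent points at M = (65.800, 13.600) on GM and P = (60.800, 18.600) on PQ. Then |EP| = |P − E| = 63.581.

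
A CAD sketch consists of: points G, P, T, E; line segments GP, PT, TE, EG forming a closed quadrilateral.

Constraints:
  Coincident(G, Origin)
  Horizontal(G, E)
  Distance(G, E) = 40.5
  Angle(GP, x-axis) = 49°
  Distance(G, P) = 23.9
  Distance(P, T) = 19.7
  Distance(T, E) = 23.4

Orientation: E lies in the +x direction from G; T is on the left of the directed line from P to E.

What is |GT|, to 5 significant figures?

41.566

G is at the origin; G and E share the same y with |GE| = 40.5 and E in +x, so E = (40.5, 0). GP runs at 49.0° with |GP| = 23.9, so P = (15.680, 18.038). T is determined by |PT| = 19.7 and |TE| = 23.4 together: it lies at the intersection of circle(P, 19.7) and circle(E, 23.4). With |PE| = 30.682, the foot of the radical line on PE is 12.742 from P and the perpendicular offset is √(19.7² − 12.742²) = 15.024. Taking the left-of-PE solution: T = (34.820, 22.700).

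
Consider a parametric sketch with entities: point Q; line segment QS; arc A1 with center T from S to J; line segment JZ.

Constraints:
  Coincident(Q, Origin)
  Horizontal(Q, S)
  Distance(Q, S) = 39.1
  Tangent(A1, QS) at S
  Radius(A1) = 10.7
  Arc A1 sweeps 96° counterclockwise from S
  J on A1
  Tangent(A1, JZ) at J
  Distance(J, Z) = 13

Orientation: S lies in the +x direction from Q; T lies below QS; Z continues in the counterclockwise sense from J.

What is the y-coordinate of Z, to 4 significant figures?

-24.75

Q is at the origin; Q and S share the same y with |QS| = 39.1 and S on the +x side, so S = (39.10, 0.000). A1 meets QS tangentially, so TS is at right angles to QS, so T = S + (0, -10.7) = (39.10, -10.70). On A1, S sits at bearing 90° from T; a 96° counterclockwise sweep puts J at bearing 186°, so J = T + 10.7·(cos 186°, sin 186°) = (28.46, -11.82). The tangent condition forces TJ to be normal to JZ, so JZ runs along (−sin 186°, cos 186°); with |JZ| = 13.0, Z = (29.82, -24.75). So Z.y = -24.75.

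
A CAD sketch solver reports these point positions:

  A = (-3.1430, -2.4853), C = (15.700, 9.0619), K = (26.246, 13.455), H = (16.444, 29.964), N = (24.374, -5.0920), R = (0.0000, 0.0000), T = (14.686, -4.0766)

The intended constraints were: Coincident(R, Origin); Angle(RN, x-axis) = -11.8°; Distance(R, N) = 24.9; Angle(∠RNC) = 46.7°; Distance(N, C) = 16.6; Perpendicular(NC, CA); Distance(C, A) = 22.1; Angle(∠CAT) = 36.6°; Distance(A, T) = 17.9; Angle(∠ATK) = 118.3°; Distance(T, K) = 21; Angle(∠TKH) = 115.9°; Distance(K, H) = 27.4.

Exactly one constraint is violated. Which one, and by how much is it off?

Distance(K, H) = 27.4 — off by 8.20.

R = (0.00, 0.00) ✓; RN at -11.80° ✓; |RN| = 24.90 ✓; ∠RNC = 46.70° ✓; |NC| = 16.60 ✓; ∠(NC, CA) = 90.00° ✓; |CA| = 22.10 ✓; ∠CAT = 36.60° ✓; |AT| = 17.90 ✓; ∠ATK = 118.3° ✓; |TK| = 21.00 ✓; ∠TKH = 115.9° ✓; |KH| = 19.20 ✗.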